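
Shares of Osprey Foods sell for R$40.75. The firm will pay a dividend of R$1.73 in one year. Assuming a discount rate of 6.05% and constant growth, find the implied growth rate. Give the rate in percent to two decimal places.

From P₀ = D₁/(r − g), the implied growth is g = r − D₁/P₀.
g = 0.0605 − 1.73/40.75 = 0.0605 − 0.04245 = 0.01805

1.80%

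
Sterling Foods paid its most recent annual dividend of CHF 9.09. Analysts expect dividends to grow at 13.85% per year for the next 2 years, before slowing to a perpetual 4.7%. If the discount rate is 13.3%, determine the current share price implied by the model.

Two-stage DDM. Project D₁…D_2 at 0.1385, terminal growth 0.047, discount at r = 0.133.
D_1 = 10.3490
D_2 = 11.7823
Terminal value at t=2: TV = D_3/(r−g) = 12.3361/(0.133−0.047) = 143.4426
P₀ = 10.3490/(1+0.133)^1 + 11.7823/(1+0.133)^2 + 143.4426/(1+0.133)^2 = 130.0551

CHF 130.06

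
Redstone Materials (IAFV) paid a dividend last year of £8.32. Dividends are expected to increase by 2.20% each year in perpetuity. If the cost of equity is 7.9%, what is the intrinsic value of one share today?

£149.18

Gordon growth model: P₀ = D₁/(r − g). D₁ = 8.32 × (1 + 0.022) = 8.5030.
P₀ = 8.5030 / (0.079 − 0.022) = 8.5030 / 0.057 = 149.1761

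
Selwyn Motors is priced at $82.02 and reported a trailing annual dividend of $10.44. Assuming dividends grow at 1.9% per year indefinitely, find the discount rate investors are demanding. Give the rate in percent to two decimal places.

14.87%

Rearranging the constant-growth DDM: r = D₁/P₀ + g.
D₁ = 10.44 × (1 + 0.019) = 10.6384.
r = 10.6384 / 82.02 + 0.019 = 0.12970 + 0.019 = 0.14870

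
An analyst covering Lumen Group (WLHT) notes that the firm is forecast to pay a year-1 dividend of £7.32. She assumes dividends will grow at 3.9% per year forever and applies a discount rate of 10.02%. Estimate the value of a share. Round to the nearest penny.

£119.61

Gordon growth model: P₀ = D₁/(r − g), with D₁ = 7.32 given directly.
P₀ = 7.3200 / (0.1002 − 0.039) = 7.3200 / 0.0612 = 119.6078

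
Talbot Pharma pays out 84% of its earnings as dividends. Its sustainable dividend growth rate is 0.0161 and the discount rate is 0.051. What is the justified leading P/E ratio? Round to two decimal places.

24.07

Justified leading P/E = b/(r−g) = 0.84/(0.051−0.0161) = 24.0688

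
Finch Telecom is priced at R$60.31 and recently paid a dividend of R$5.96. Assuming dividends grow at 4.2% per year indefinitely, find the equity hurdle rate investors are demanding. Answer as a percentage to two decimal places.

Rearranging the constant-growth DDM: r = D₁/P₀ + g.
D₁ = 5.96 × (1 + 0.042) = 6.2103.
r = 6.2103 / 60.31 + 0.042 = 0.10297 + 0.042 = 0.14497

14.50%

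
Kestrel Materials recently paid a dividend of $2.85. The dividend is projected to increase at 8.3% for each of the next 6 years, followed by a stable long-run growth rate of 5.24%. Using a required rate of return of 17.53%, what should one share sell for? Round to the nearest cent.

Two-stage DDM. Project D₁…D_6 at 0.083, terminal growth 0.0524, discount at r = 0.1753.
D_1 = 3.0865
D_2 = 3.3427
D_3 = 3.6202
D_4 = 3.9207
D_5 = 4.2461
D_6 = 4.5985
Terminal value at t=6: TV = D_7/(r−g) = 4.8395/(0.1753−0.0524) = 39.3772
P₀ = 3.0865/(1+0.1753)^1 + 3.3427/(1+0.1753)^2 + 3.6202/(1+0.1753)^3 + 3.9207/(1+0.1753)^4 + 4.2461/(1+0.1753)^5 + 4.5985/(1+0.1753)^6 + 39.3772/(1+0.1753)^6 = 27.9090

$27.91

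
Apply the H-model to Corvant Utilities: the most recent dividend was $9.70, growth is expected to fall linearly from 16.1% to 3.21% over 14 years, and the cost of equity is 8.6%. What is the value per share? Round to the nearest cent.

H-model: P₀ = D₀[(1+g_L) + H(g_S−g_L)]/(r−g_L), with H = 14/2 = 7.
P₀ = 9.70 × [(1+0.0321) + 7×(0.161−0.0321)] / (0.086−0.0321)
   = 9.70 × 1.9344 / 0.0539 = 348.1202

$348.12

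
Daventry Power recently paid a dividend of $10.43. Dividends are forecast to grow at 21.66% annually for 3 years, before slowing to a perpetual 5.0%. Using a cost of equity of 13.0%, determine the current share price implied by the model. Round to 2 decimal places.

Two-stage DDM. Project D₁…D_3 at 0.2166, terminal growth 0.05, discount at r = 0.13.
D_1 = 12.6891
D_2 = 15.4376
D_3 = 18.7814
Terminal value at t=3: TV = D_4/(r−g) = 19.7205/(0.13−0.05) = 246.5058
P₀ = 12.6891/(1+0.13)^1 + 15.4376/(1+0.13)^2 + 18.7814/(1+0.13)^3 + 246.5058/(1+0.13)^3 = 207.1765

$207.18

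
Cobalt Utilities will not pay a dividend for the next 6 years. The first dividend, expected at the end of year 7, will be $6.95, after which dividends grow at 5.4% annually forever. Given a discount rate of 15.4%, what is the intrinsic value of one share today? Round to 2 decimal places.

$29.43

Deferred-dividend DDM. At t=6 the remaining stream is a growing perpetuity with first payment D_7 = 6.95.
V_6 = D_7/(r−g) = 6.95/(0.154−0.054) = 69.5000
P₀ = V_6/(1+r)^6 = 69.5000/(1+0.154)^6 = 29.4273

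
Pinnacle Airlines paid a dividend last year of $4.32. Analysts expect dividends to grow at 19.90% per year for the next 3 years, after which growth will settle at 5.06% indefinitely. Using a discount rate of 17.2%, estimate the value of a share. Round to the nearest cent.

Two-stage DDM. Project D₁…D_3 at 0.199, terminal growth 0.0506, discount at r = 0.172.
D_1 = 5.1797
D_2 = 6.2104
D_3 = 7.4463
Terminal value at t=3: TV = D_4/(r−g) = 7.8231/(0.172−0.0506) = 64.4407
P₀ = 5.1797/(1+0.172)^1 + 6.2104/(1+0.172)^2 + 7.4463/(1+0.172)^3 + 64.4407/(1+0.172)^3 = 53.5956

$53.60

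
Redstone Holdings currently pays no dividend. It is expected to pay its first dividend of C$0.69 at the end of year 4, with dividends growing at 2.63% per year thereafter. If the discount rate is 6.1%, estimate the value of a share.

C$16.65

Deferred-dividend DDM. At t=3 the remaining stream is a growing perpetuity with first payment D_4 = 0.69.
V_3 = D_4/(r−g) = 0.69/(0.061−0.0263) = 19.8847
P₀ = V_3/(1+r)^3 = 19.8847/(1+0.061)^3 = 16.6484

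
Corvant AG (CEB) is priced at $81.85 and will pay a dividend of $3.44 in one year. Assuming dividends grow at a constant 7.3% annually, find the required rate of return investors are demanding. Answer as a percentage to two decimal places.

11.50%

Rearranging the constant-growth DDM: r = D₁/P₀ + g.
r = 3.4400 / 81.85 + 0.073 = 0.04203 + 0.073 = 0.11503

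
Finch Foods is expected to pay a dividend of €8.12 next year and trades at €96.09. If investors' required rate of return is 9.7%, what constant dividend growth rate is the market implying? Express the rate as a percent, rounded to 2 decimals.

1.25%

From P₀ = D₁/(r − g), the implied growth is g = r − D₁/P₀.
g = 0.097 − 8.12/96.09 = 0.097 − 0.08450 = 0.01250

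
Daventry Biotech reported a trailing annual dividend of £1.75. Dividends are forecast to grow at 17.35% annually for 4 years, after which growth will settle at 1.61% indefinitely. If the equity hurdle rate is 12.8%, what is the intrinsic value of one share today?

£26.35

Two-stage DDM. Project D₁…D_4 at 0.1735, terminal growth 0.0161, discount at r = 0.128.
D_1 = 2.0536
D_2 = 2.4099
D_3 = 2.8281
D_4 = 3.3187
Terminal value at t=4: TV = D_5/(r−g) = 3.3721/(0.128−0.0161) = 30.1354
P₀ = 2.0536/(1+0.128)^1 + 2.4099/(1+0.128)^2 + 2.8281/(1+0.128)^3 + 3.3187/(1+0.128)^4 + 30.1354/(1+0.128)^4 = 26.3490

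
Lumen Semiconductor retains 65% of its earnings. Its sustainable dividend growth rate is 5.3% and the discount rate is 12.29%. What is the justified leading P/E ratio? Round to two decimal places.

Payout ratio b = 1 − 0.65 = 0.35.
Justified leading P/E = b/(r−g) = 0.35/(0.1229−0.053) = 5.0072

5.01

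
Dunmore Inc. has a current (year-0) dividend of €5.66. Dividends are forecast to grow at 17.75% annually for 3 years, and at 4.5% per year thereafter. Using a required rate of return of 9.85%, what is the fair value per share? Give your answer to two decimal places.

Two-stage DDM. Project D₁…D_3 at 0.1775, terminal growth 0.045, discount at r = 0.0985.
D_1 = 6.6646
D_2 = 7.8476
D_3 = 9.2406
Terminal value at t=3: TV = D_4/(r−g) = 9.6564/(0.0985−0.045) = 180.4936
P₀ = 6.6646/(1+0.0985)^1 + 7.8476/(1+0.0985)^2 + 9.2406/(1+0.0985)^3 + 180.4936/(1+0.0985)^3 = 155.7052

€155.71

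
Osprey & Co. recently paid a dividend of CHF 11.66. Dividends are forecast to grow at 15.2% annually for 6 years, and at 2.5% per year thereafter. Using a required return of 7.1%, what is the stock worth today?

Two-stage DDM. Project D₁…D_6 at 0.152, terminal growth 0.025, discount at r = 0.071.
D_1 = 13.4323
D_2 = 15.4740
D_3 = 17.8261
D_4 = 20.5357
D_5 = 23.6571
D_6 = 27.2529
Terminal value at t=6: TV = D_7/(r−g) = 27.9343/(0.071−0.025) = 607.2667
P₀ = 13.4323/(1+0.071)^1 + 15.4740/(1+0.071)^2 + 17.8261/(1+0.071)^3 + 20.5357/(1+0.071)^4 + 23.6571/(1+0.071)^5 + 27.2529/(1+0.071)^6 + 607.2667/(1+0.071)^6 = 493.3837

CHF 493.38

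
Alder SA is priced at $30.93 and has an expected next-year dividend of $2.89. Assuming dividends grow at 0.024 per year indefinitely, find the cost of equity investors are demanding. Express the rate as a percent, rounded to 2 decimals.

Rearranging the constant-growth DDM: r = D₁/P₀ + g.
r = 2.8900 / 30.93 + 0.024 = 0.09344 + 0.024 = 0.11744

11.74%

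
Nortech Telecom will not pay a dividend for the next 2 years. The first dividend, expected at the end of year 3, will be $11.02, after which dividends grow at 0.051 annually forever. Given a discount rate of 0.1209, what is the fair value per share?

$125.48

Deferred-dividend DDM. At t=2 the remaining stream is a growing perpetuity with first payment D_3 = 11.02.
V_2 = D_3/(r−g) = 11.02/(0.1209−0.051) = 157.6538
P₀ = V_2/(1+r)^2 = 157.6538/(1+0.1209)^2 = 125.4789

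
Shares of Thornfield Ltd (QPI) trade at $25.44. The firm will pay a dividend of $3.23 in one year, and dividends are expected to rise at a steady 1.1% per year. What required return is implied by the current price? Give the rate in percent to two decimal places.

13.80%

Rearranging the constant-growth DDM: r = D₁/P₀ + g.
r = 3.2300 / 25.44 + 0.011 = 0.12697 + 0.011 = 0.13797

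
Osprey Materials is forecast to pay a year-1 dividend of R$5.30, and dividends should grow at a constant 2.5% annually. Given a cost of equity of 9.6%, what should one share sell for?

R$74.65

Gordon growth model: P₀ = D₁/(r − g), with D₁ = 5.30 given directly.
P₀ = 5.3000 / (0.096 − 0.025) = 5.3000 / 0.071 = 74.6479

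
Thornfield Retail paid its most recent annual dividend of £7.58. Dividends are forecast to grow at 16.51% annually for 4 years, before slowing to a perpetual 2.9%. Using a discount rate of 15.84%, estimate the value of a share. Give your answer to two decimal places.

£92.44

Two-stage DDM. Project D₁…D_4 at 0.1651, terminal growth 0.029, discount at r = 0.1584.
D_1 = 8.8315
D_2 = 10.2895
D_3 = 11.9883
D_4 = 13.9676
Terminal value at t=4: TV = D_5/(r−g) = 14.3727/(0.1584−0.029) = 111.0716
P₀ = 8.8315/(1+0.1584)^1 + 10.2895/(1+0.1584)^2 + 11.9883/(1+0.1584)^3 + 13.9676/(1+0.1584)^4 + 111.0716/(1+0.1584)^4 = 92.4444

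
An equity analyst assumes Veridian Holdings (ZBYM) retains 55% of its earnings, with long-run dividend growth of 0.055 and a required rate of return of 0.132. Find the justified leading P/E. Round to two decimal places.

Payout ratio b = 1 − 0.55 = 0.45.
Justified leading P/E = b/(r−g) = 0.45/(0.132−0.055) = 5.8442

5.84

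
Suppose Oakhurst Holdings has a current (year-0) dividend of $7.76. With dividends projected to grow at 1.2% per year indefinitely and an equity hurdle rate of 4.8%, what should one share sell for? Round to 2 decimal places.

Gordon growth model: P₀ = D₁/(r − g). D₁ = 7.76 × (1 + 0.012) = 7.8531.
P₀ = 7.8531 / (0.048 − 0.012) = 7.8531 / 0.036 = 218.1422

$218.14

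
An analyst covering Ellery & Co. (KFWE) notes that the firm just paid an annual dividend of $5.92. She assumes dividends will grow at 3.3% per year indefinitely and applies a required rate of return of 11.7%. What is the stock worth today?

Gordon growth model: P₀ = D₁/(r − g). D₁ = 5.92 × (1 + 0.033) = 6.1154.
P₀ = 6.1154 / (0.117 − 0.033) = 6.1154 / 0.084 = 72.8019

$72.80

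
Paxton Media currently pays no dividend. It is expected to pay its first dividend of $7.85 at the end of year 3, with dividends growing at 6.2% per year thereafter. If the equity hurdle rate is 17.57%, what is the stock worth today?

Deferred-dividend DDM. At t=2 the remaining stream is a growing perpetuity with first payment D_3 = 7.85.
V_2 = D_3/(r−g) = 7.85/(0.1757−0.062) = 69.0413
P₀ = V_2/(1+r)^2 = 69.0413/(1+0.1757)^2 = 49.9478

$49.95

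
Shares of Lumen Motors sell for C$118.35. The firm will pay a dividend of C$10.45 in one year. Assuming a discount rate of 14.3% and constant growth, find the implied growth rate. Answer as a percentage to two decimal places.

5.47%

From P₀ = D₁/(r − g), the implied growth is g = r − D₁/P₀.
g = 0.143 − 10.45/118.35 = 0.143 − 0.08830 = 0.05470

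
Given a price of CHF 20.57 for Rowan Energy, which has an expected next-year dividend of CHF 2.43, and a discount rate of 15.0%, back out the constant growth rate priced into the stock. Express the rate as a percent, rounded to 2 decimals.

3.19%

From P₀ = D₁/(r − g), the implied growth is g = r − D₁/P₀.
g = 0.15 − 2.43/20.57 = 0.15 − 0.11813 = 0.03187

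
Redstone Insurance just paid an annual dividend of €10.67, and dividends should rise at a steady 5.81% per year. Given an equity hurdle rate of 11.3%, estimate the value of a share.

Gordon growth model: P₀ = D₁/(r − g). D₁ = 10.67 × (1 + 0.0581) = 11.2899.
P₀ = 11.2899 / (0.113 − 0.0581) = 11.2899 / 0.0549 = 205.6453

€205.65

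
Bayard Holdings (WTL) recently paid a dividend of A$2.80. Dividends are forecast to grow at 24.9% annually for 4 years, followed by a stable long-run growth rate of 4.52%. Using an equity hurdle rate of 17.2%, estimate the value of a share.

A$42.93

Two-stage DDM. Project D₁…D_4 at 0.249, terminal growth 0.0452, discount at r = 0.172.
D_1 = 3.4972
D_2 = 4.3680
D_3 = 5.4556
D_4 = 6.8141
Terminal value at t=4: TV = D_5/(r−g) = 7.1221/(0.172−0.0452) = 56.1679
P₀ = 3.4972/(1+0.172)^1 + 4.3680/(1+0.172)^2 + 5.4556/(1+0.172)^3 + 6.8141/(1+0.172)^4 + 56.1679/(1+0.172)^4 = 42.9344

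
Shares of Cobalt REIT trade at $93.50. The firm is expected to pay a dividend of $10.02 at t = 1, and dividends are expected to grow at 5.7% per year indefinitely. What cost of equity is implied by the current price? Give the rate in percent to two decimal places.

Rearranging the constant-growth DDM: r = D₁/P₀ + g.
r = 10.0200 / 93.50 + 0.057 = 0.10717 + 0.057 = 0.16417

16.42%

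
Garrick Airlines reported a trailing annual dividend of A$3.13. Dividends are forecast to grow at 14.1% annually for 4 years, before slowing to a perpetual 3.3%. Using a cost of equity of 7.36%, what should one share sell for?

Two-stage DDM. Project D₁…D_4 at 0.141, terminal growth 0.033, discount at r = 0.0736.
D_1 = 3.5713
D_2 = 4.0749
D_3 = 4.6494
D_4 = 5.3050
Terminal value at t=4: TV = D_5/(r−g) = 5.4801/(0.0736−0.033) = 134.9774
P₀ = 3.5713/(1+0.0736)^1 + 4.0749/(1+0.0736)^2 + 4.6494/(1+0.0736)^3 + 5.3050/(1+0.0736)^4 + 134.9774/(1+0.0736)^4 = 116.2117

A$116.21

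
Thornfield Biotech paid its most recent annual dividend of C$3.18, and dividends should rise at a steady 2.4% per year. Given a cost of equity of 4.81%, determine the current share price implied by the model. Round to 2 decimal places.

C$135.12

Gordon growth model: P₀ = D₁/(r − g). D₁ = 3.18 × (1 + 0.024) = 3.2563.
P₀ = 3.2563 / (0.0481 − 0.024) = 3.2563 / 0.0241 = 135.1170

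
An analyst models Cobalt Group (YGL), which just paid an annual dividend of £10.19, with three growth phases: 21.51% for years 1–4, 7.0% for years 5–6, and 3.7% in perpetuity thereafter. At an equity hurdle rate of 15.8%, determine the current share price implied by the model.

Three-stage DDM. Project D₁…D_6; terminal Gordon value at t=6 with g = 0.037; discount at r = 0.158.
D_1 = 12.3819
D_2 = 15.0452
D_3 = 18.2814
D_4 = 22.2138
D_5 = 23.7687
D_6 = 25.4325
TV_6 = 26.3735/(0.158−0.037) = 217.9632
P₀ = Σ Dₜ/(1+r)ᵗ + TV_6/(1+r)^6 = 158.3928

£158.39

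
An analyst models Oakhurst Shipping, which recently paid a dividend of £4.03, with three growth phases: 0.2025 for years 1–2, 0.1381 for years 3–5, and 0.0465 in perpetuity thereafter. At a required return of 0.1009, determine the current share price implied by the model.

£126.82

Three-stage DDM. Project D₁…D_5; terminal Gordon value at t=5 with g = 0.0465; discount at r = 0.1009.
D_1 = 4.8461
D_2 = 5.8274
D_3 = 6.6322
D_4 = 7.5481
D_5 = 8.5905
TV_5 = 8.9899/(0.1009−0.0465) = 165.2558
P₀ = Σ Dₜ/(1+r)ᵗ + TV_5/(1+r)^5 = 126.8237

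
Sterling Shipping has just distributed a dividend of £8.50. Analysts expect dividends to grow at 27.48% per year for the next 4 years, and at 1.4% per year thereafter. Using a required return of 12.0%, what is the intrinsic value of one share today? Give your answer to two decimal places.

£183.96

Two-stage DDM. Project D₁…D_4 at 0.2748, terminal growth 0.014, discount at r = 0.12.
D_1 = 10.8358
D_2 = 13.8135
D_3 = 17.6094
D_4 = 22.4485
Terminal value at t=4: TV = D_5/(r−g) = 22.7628/(0.12−0.014) = 214.7431
P₀ = 10.8358/(1+0.12)^1 + 13.8135/(1+0.12)^2 + 17.6094/(1+0.12)^3 + 22.4485/(1+0.12)^4 + 214.7431/(1+0.12)^4 = 183.9604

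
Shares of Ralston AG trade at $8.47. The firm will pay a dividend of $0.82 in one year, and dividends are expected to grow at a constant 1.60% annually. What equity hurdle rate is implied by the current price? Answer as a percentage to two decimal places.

11.28%

Rearranging the constant-growth DDM: r = D₁/P₀ + g.
r = 0.8200 / 8.47 + 0.016 = 0.09681 + 0.016 = 0.11281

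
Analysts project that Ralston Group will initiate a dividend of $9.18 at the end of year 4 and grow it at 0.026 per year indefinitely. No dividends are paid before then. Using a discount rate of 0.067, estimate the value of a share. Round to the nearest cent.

$184.32

Deferred-dividend DDM. At t=3 the remaining stream is a growing perpetuity with first payment D_4 = 9.18.
V_3 = D_4/(r−g) = 9.18/(0.067−0.026) = 223.9024
P₀ = V_3/(1+r)^3 = 223.9024/(1+0.067)^3 = 184.3171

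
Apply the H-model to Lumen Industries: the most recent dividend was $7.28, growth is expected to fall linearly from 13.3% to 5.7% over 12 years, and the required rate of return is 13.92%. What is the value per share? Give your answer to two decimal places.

H-model: P₀ = D₀[(1+g_L) + H(g_S−g_L)]/(r−g_L), with H = 12/2 = 6.
P₀ = 7.28 × [(1+0.057) + 6×(0.133−0.057)] / (0.1392−0.057)
   = 7.28 × 1.5130 / 0.0822 = 133.9981

$134.00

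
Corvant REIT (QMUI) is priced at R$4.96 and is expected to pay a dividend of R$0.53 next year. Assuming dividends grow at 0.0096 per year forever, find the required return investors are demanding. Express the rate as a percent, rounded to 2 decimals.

Rearranging the constant-growth DDM: r = D₁/P₀ + g.
r = 0.5300 / 4.96 + 0.0096 = 0.10685 + 0.0096 = 0.11645

11.65%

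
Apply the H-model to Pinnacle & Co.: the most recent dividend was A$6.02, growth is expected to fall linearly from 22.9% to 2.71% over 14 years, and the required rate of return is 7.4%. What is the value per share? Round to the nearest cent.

H-model: P₀ = D₀[(1+g_L) + H(g_S−g_L)]/(r−g_L), with H = 14/2 = 7.
P₀ = 6.02 × [(1+0.0271) + 7×(0.229−0.0271)] / (0.074−0.0271)
   = 6.02 × 2.4404 / 0.0469 = 313.2454

A$313.25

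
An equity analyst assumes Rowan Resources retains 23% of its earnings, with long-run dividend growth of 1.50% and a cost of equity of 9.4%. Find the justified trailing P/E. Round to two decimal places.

Payout ratio b = 1 − 0.23 = 0.77.
Justified trailing P/E = b(1+g)/(r−g) = 0.77×(1+0.015)/(0.094−0.015) = 9.8930

9.89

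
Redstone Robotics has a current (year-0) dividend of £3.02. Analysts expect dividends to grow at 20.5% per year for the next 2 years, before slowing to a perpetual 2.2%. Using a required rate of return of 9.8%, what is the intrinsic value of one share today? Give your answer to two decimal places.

Two-stage DDM. Project D₁…D_2 at 0.205, terminal growth 0.022, discount at r = 0.098.
D_1 = 3.6391
D_2 = 4.3851
Terminal value at t=2: TV = D_3/(r−g) = 4.4816/(0.098−0.022) = 58.9683
P₀ = 3.6391/(1+0.098)^1 + 4.3851/(1+0.098)^2 + 58.9683/(1+0.098)^2 = 55.8634

£55.86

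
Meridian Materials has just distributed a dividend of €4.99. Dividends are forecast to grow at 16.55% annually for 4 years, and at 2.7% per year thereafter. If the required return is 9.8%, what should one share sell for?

Two-stage DDM. Project D₁…D_4 at 0.1655, terminal growth 0.027, discount at r = 0.098.
D_1 = 5.8158
D_2 = 6.7784
D_3 = 7.9002
D_4 = 9.2077
Terminal value at t=4: TV = D_5/(r−g) = 9.4563/(0.098−0.027) = 133.1870
P₀ = 5.8158/(1+0.098)^1 + 6.7784/(1+0.098)^2 + 7.9002/(1+0.098)^3 + 9.2077/(1+0.098)^4 + 133.1870/(1+0.098)^4 = 114.8552

€114.86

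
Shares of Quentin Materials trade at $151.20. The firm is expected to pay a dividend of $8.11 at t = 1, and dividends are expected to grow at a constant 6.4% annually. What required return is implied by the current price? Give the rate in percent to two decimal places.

Rearranging the constant-growth DDM: r = D₁/P₀ + g.
r = 8.1100 / 151.20 + 0.064 = 0.05364 + 0.064 = 0.11764

11.76%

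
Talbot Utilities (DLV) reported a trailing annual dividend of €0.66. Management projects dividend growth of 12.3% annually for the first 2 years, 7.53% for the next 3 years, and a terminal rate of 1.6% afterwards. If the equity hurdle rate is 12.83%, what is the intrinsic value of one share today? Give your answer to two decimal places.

Three-stage DDM. Project D₁…D_5; terminal Gordon value at t=5 with g = 0.016; discount at r = 0.1283.
D_1 = 0.7412
D_2 = 0.8323
D_3 = 0.8950
D_4 = 0.9624
D_5 = 1.0349
TV_5 = 1.0514/(0.1283−0.016) = 9.3628
P₀ = Σ Dₜ/(1+r)ᵗ + TV_5/(1+r)^5 = 8.2137

€8.21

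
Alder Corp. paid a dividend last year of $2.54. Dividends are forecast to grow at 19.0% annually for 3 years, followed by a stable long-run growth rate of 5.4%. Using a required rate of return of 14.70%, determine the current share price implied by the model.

Two-stage DDM. Project D₁…D_3 at 0.19, terminal growth 0.054, discount at r = 0.147.
D_1 = 3.0226
D_2 = 3.5969
D_3 = 4.2803
Terminal value at t=3: TV = D_4/(r−g) = 4.5114/(0.147−0.054) = 48.5101
P₀ = 3.0226/(1+0.147)^1 + 3.5969/(1+0.147)^2 + 4.2803/(1+0.147)^3 + 48.5101/(1+0.147)^3 = 40.3529

$40.35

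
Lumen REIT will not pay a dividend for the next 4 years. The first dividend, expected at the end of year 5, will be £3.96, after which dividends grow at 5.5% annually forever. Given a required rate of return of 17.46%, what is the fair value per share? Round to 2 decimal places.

Deferred-dividend DDM. At t=4 the remaining stream is a growing perpetuity with first payment D_5 = 3.96.
V_4 = D_5/(r−g) = 3.96/(0.1746−0.055) = 33.1104
P₀ = V_4/(1+r)^4 = 33.1104/(1+0.1746)^4 = 17.3942

£17.39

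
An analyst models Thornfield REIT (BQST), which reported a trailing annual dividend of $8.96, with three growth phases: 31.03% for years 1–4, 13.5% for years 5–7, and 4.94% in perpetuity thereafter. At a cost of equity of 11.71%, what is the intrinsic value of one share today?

$382.52

Three-stage DDM. Project D₁…D_7; terminal Gordon value at t=7 with g = 0.0494; discount at r = 0.1171.
D_1 = 11.7403
D_2 = 15.3833
D_3 = 20.1567
D_4 = 26.4114
D_5 = 29.9769
D_6 = 34.0238
D_7 = 38.6170
TV_7 = 40.5247/(0.1171−0.0494) = 598.5921
P₀ = Σ Dₜ/(1+r)ᵗ + TV_7/(1+r)^7 = 382.5152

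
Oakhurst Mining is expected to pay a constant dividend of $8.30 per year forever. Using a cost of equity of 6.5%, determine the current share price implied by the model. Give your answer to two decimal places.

Zero-growth DDM (perpetuity): P₀ = D/r = 8.30 / 0.065 = 127.6923

$127.69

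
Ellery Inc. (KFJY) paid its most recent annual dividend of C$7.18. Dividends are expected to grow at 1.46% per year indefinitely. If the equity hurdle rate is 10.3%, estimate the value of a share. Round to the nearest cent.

Gordon growth model: P₀ = D₁/(r − g). D₁ = 7.18 × (1 + 0.0146) = 7.2848.
P₀ = 7.2848 / (0.103 − 0.0146) = 7.2848 / 0.0884 = 82.4076

C$82.41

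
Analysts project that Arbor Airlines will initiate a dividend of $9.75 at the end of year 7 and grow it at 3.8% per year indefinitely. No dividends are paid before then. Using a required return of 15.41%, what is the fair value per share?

$35.54

Deferred-dividend DDM. At t=6 the remaining stream is a growing perpetuity with first payment D_7 = 9.75.
V_6 = D_7/(r−g) = 9.75/(0.1541−0.038) = 83.9793
P₀ = V_6/(1+r)^6 = 83.9793/(1+0.1541)^6 = 35.5395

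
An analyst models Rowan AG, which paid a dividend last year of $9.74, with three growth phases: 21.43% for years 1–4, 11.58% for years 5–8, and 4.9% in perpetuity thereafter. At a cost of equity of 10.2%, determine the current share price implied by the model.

$407.92

Three-stage DDM. Project D₁…D_8; terminal Gordon value at t=8 with g = 0.049; discount at r = 0.102.
D_1 = 11.8273
D_2 = 14.3619
D_3 = 17.4396
D_4 = 21.1769
D_5 = 23.6292
D_6 = 26.3655
D_7 = 29.4186
D_8 = 32.8253
TV_8 = 34.4337/(0.102−0.049) = 649.6927
P₀ = Σ Dₜ/(1+r)ᵗ + TV_8/(1+r)^8 = 407.9219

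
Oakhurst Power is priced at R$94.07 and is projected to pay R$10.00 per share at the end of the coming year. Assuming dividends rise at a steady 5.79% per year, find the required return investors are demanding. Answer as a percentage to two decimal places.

16.42%

Rearranging the constant-growth DDM: r = D₁/P₀ + g.
r = 10.0000 / 94.07 + 0.0579 = 0.10630 + 0.0579 = 0.16420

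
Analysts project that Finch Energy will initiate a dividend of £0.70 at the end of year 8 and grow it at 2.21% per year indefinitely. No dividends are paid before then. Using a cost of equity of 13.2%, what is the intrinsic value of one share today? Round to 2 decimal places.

£2.67

Deferred-dividend DDM. At t=7 the remaining stream is a growing perpetuity with first payment D_8 = 0.70.
V_7 = D_8/(r−g) = 0.70/(0.132−0.0221) = 6.3694
P₀ = V_7/(1+r)^7 = 6.3694/(1+0.132)^7 = 2.6741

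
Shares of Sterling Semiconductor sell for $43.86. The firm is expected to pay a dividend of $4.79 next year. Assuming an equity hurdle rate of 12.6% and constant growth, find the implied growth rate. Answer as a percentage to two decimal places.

1.68%

From P₀ = D₁/(r − g), the implied growth is g = r − D₁/P₀.
g = 0.126 − 4.79/43.86 = 0.126 − 0.10921 = 0.01679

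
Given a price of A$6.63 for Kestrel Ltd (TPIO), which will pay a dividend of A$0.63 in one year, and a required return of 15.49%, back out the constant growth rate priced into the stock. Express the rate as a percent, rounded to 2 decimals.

From P₀ = D₁/(r − g), the implied growth is g = r − D₁/P₀.
g = 0.1549 − 0.63/6.63 = 0.1549 − 0.09502 = 0.05988

5.99%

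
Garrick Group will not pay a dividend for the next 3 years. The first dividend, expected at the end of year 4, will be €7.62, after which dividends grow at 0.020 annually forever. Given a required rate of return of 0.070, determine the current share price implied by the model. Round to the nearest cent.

Deferred-dividend DDM. At t=3 the remaining stream is a growing perpetuity with first payment D_4 = 7.62.
V_3 = D_4/(r−g) = 7.62/(0.07−0.02) = 152.4000
P₀ = V_3/(1+r)^3 = 152.4000/(1+0.07)^3 = 124.4038

€124.40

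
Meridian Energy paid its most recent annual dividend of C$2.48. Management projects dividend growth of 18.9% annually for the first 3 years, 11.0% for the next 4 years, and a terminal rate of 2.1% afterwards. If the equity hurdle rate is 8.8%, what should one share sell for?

Three-stage DDM. Project D₁…D_7; terminal Gordon value at t=7 with g = 0.021; discount at r = 0.088.
D_1 = 2.9487
D_2 = 3.5060
D_3 = 4.1687
D_4 = 4.6272
D_5 = 5.1362
D_6 = 5.7012
D_7 = 6.3283
TV_7 = 6.4612/(0.088−0.021) = 96.4362
P₀ = Σ Dₜ/(1+r)ᵗ + TV_7/(1+r)^7 = 75.9602

C$75.96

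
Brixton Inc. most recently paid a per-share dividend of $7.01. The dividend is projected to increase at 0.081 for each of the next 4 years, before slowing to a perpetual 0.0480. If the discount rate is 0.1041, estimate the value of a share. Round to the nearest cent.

Two-stage DDM. Project D₁…D_4 at 0.081, terminal growth 0.048, discount at r = 0.1041.
D_1 = 7.5778
D_2 = 8.1916
D_3 = 8.8551
D_4 = 9.5724
Terminal value at t=4: TV = D_5/(r−g) = 10.0319/(0.1041−0.048) = 178.8213
P₀ = 7.5778/(1+0.1041)^1 + 8.1916/(1+0.1041)^2 + 8.8551/(1+0.1041)^3 + 9.5724/(1+0.1041)^4 + 178.8213/(1+0.1041)^4 = 146.9370

$146.94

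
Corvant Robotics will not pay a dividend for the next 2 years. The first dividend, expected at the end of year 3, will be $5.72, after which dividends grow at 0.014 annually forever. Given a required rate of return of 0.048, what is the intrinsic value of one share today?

Deferred-dividend DDM. At t=2 the remaining stream is a growing perpetuity with first payment D_3 = 5.72.
V_2 = D_3/(r−g) = 5.72/(0.048−0.014) = 168.2353
P₀ = V_2/(1+r)^2 = 168.2353/(1+0.048)^2 = 153.1773

$153.18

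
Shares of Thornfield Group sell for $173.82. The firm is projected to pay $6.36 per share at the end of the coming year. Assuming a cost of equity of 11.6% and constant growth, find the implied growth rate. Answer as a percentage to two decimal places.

From P₀ = D₁/(r − g), the implied growth is g = r − D₁/P₀.
g = 0.116 − 6.36/173.82 = 0.116 − 0.03659 = 0.07941

7.94%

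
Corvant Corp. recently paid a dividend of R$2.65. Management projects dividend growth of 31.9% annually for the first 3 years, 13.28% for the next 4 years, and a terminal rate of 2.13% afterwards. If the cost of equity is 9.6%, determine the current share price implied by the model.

R$103.80

Three-stage DDM. Project D₁…D_7; terminal Gordon value at t=7 with g = 0.0213; discount at r = 0.096.
D_1 = 3.4953
D_2 = 4.6104
D_3 = 6.0811
D_4 = 6.8886
D_5 = 7.8035
D_6 = 8.8397
D_7 = 10.0137
TV_7 = 10.2270/(0.096−0.0213) = 136.9071
P₀ = Σ Dₜ/(1+r)ᵗ + TV_7/(1+r)^7 = 103.7958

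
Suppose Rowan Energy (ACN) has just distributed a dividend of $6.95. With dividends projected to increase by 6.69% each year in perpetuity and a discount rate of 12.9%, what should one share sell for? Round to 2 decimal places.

Gordon growth model: P₀ = D₁/(r − g). D₁ = 6.95 × (1 + 0.0669) = 7.4150.
P₀ = 7.4150 / (0.129 − 0.0669) = 7.4150 / 0.0621 = 119.4035

$119.40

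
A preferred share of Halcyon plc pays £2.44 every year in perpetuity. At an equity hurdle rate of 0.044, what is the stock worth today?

£55.45

Zero-growth DDM (perpetuity): P₀ = D/r = 2.44 / 0.044 = 55.4545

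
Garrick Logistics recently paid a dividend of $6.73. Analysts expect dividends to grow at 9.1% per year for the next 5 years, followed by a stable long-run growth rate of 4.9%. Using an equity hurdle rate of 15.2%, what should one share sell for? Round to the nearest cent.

$80.88

Two-stage DDM. Project D₁…D_5 at 0.091, terminal growth 0.049, discount at r = 0.152.
D_1 = 7.3424
D_2 = 8.0106
D_3 = 8.7396
D_4 = 9.5349
D_5 = 10.4025
Terminal value at t=5: TV = D_6/(r−g) = 10.9122/(0.152−0.049) = 105.9442
P₀ = 7.3424/(1+0.152)^1 + 8.0106/(1+0.152)^2 + 8.7396/(1+0.152)^3 + 9.5349/(1+0.152)^4 + 10.4025/(1+0.152)^5 + 105.9442/(1+0.152)^5 = 80.8846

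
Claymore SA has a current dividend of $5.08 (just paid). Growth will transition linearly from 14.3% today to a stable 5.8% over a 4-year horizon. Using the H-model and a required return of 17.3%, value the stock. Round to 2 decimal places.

$54.25

H-model: P₀ = D₀[(1+g_L) + H(g_S−g_L)]/(r−g_L), with H = 4/2 = 2.
P₀ = 5.08 × [(1+0.058) + 2×(0.143−0.058)] / (0.173−0.058)
   = 5.08 × 1.2280 / 0.115 = 54.2456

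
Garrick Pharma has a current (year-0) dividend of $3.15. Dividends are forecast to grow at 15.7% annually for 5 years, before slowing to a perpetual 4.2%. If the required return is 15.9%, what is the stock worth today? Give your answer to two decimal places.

$43.48

Two-stage DDM. Project D₁…D_5 at 0.157, terminal growth 0.042, discount at r = 0.159.
D_1 = 3.6446
D_2 = 4.2167
D_3 = 4.8788
D_4 = 5.6447
D_5 = 6.5310
Terminal value at t=5: TV = D_6/(r−g) = 6.8053/(0.159−0.042) = 58.1647
P₀ = 3.6446/(1+0.159)^1 + 4.2167/(1+0.159)^2 + 4.8788/(1+0.159)^3 + 5.6447/(1+0.159)^4 + 6.5310/(1+0.159)^5 + 58.1647/(1+0.159)^5 = 43.4813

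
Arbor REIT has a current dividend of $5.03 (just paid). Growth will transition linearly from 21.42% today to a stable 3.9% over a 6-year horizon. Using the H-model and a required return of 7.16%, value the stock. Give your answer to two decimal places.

H-model: P₀ = D₀[(1+g_L) + H(g_S−g_L)]/(r−g_L), with H = 6/2 = 3.
P₀ = 5.03 × [(1+0.039) + 3×(0.2142−0.039)] / (0.0716−0.039)
   = 5.03 × 1.5646 / 0.0326 = 241.4091

$241.41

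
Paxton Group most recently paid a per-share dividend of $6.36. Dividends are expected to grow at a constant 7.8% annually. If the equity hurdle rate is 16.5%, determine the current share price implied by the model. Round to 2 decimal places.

Gordon growth model: P₀ = D₁/(r − g). D₁ = 6.36 × (1 + 0.078) = 6.8561.
P₀ = 6.8561 / (0.165 − 0.078) = 6.8561 / 0.087 = 78.8055

$78.81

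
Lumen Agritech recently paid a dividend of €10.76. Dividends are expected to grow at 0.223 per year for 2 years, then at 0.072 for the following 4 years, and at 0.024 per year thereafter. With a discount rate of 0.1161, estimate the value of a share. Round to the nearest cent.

Three-stage DDM. Project D₁…D_6; terminal Gordon value at t=6 with g = 0.024; discount at r = 0.1161.
D_1 = 13.1595
D_2 = 16.0940
D_3 = 17.2528
D_4 = 18.4950
D_5 = 19.8267
D_6 = 21.2542
TV_6 = 21.7643/(0.1161−0.024) = 236.3114
P₀ = Σ Dₜ/(1+r)ᵗ + TV_6/(1+r)^6 = 193.7377

€193.74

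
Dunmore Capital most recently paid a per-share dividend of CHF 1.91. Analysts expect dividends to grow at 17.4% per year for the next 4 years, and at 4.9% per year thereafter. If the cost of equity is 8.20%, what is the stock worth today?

CHF 93.56

Two-stage DDM. Project D₁…D_4 at 0.174, terminal growth 0.049, discount at r = 0.082.
D_1 = 2.2423
D_2 = 2.6325
D_3 = 3.0906
D_4 = 3.6283
Terminal value at t=4: TV = D_5/(r−g) = 3.8061/(0.082−0.049) = 115.3366
P₀ = 2.2423/(1+0.082)^1 + 2.6325/(1+0.082)^2 + 3.0906/(1+0.082)^3 + 3.6283/(1+0.082)^4 + 115.3366/(1+0.082)^4 = 93.5589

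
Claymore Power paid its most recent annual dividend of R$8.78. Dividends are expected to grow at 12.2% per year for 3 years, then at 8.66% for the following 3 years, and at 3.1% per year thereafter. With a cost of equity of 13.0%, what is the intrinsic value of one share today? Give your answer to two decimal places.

R$129.41

Three-stage DDM. Project D₁…D_6; terminal Gordon value at t=6 with g = 0.031; discount at r = 0.13.
D_1 = 9.8512
D_2 = 11.0530
D_3 = 12.4015
D_4 = 13.4754
D_5 = 14.6424
D_6 = 15.9104
TV_6 = 16.4037/(0.13−0.031) = 165.6936
P₀ = Σ Dₜ/(1+r)ᵗ + TV_6/(1+r)^6 = 129.4086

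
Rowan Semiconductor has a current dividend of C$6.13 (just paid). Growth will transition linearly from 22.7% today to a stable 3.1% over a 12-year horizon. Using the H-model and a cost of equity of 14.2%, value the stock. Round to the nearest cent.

H-model: P₀ = D₀[(1+g_L) + H(g_S−g_L)]/(r−g_L), with H = 12/2 = 6.
P₀ = 6.13 × [(1+0.031) + 6×(0.227−0.031)] / (0.142−0.031)
   = 6.13 × 2.2070 / 0.111 = 121.8821

C$121.88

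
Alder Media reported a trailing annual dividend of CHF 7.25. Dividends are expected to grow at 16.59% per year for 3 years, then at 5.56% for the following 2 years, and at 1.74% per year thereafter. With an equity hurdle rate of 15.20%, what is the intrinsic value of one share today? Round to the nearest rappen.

Three-stage DDM. Project D₁…D_5; terminal Gordon value at t=5 with g = 0.0174; discount at r = 0.152.
D_1 = 8.4528
D_2 = 9.8551
D_3 = 11.4900
D_4 = 12.1289
D_5 = 12.8033
TV_5 = 13.0260/(0.152−0.0174) = 96.7759
P₀ = Σ Dₜ/(1+r)ᵗ + TV_5/(1+r)^5 = 83.1748

CHF 83.17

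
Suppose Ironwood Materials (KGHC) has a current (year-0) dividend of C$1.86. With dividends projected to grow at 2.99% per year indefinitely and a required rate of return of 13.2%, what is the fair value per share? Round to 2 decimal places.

C$18.76

Gordon growth model: P₀ = D₁/(r − g). D₁ = 1.86 × (1 + 0.0299) = 1.9156.
P₀ = 1.9156 / (0.132 − 0.0299) = 1.9156 / 0.1021 = 18.7621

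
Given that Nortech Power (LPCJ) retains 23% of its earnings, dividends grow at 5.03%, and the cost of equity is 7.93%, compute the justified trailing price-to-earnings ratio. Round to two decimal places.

27.89

Payout ratio b = 1 − 0.23 = 0.77.
Justified trailing P/E = b(1+g)/(r−g) = 0.77×(1+0.0503)/(0.0793−0.0503) = 27.8873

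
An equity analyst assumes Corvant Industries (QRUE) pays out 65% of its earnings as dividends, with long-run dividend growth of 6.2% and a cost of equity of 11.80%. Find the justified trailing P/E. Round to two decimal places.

12.33

Justified trailing P/E = b(1+g)/(r−g) = 0.65×(1+0.062)/(0.118−0.062) = 12.3268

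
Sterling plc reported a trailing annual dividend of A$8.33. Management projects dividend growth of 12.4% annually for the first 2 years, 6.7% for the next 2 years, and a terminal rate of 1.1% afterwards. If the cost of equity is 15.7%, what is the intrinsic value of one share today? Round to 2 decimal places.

A$76.19

Three-stage DDM. Project D₁…D_4; terminal Gordon value at t=4 with g = 0.011; discount at r = 0.157.
D_1 = 9.3629
D_2 = 10.5239
D_3 = 11.2290
D_4 = 11.9814
TV_4 = 12.1132/(0.157−0.011) = 82.9669
P₀ = Σ Dₜ/(1+r)ᵗ + TV_4/(1+r)^4 = 76.1891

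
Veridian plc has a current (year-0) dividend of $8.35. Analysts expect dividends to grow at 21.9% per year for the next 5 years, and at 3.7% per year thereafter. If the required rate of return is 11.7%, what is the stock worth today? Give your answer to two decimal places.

Two-stage DDM. Project D₁…D_5 at 0.219, terminal growth 0.037, discount at r = 0.117.
D_1 = 10.1786
D_2 = 12.4078
D_3 = 15.1251
D_4 = 18.4375
D_5 = 22.4753
Terminal value at t=5: TV = D_6/(r−g) = 23.3069/(0.117−0.037) = 291.3357
P₀ = 10.1786/(1+0.117)^1 + 12.4078/(1+0.117)^2 + 15.1251/(1+0.117)^3 + 18.4375/(1+0.117)^4 + 22.4753/(1+0.117)^5 + 291.3357/(1+0.117)^5 = 222.2224

$222.22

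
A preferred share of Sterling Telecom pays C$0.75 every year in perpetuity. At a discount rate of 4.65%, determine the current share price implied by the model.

Zero-growth DDM (perpetuity): P₀ = D/r = 0.75 / 0.0465 = 16.1290

C$16.13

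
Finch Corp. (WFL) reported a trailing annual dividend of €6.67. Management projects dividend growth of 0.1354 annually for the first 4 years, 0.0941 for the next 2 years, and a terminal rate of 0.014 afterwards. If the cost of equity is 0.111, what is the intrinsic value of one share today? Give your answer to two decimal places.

€116.16

Three-stage DDM. Project D₁…D_6; terminal Gordon value at t=6 with g = 0.014; discount at r = 0.111.
D_1 = 7.5731
D_2 = 8.5985
D_3 = 9.7628
D_4 = 11.0846
D_5 = 12.1277
D_6 = 13.2689
TV_6 = 13.4547/(0.111−0.014) = 138.7080
P₀ = Σ Dₜ/(1+r)ᵗ + TV_6/(1+r)^6 = 116.1575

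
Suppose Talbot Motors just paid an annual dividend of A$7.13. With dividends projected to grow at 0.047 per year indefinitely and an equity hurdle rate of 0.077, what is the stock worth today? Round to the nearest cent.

Gordon growth model: P₀ = D₁/(r − g). D₁ = 7.13 × (1 + 0.047) = 7.4651.
P₀ = 7.4651 / (0.077 − 0.047) = 7.4651 / 0.03 = 248.8370

A$248.84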